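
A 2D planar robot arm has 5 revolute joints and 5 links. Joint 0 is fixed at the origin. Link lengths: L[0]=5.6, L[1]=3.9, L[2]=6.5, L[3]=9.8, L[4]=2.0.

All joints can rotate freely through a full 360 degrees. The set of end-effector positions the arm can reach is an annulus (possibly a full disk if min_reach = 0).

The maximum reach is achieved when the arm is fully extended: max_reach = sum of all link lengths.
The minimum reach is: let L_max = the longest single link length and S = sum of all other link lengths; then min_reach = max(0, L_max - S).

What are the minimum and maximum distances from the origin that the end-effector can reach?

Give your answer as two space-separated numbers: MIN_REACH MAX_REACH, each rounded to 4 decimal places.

Answer: 0.0000 27.8000

Derivation:
Link lengths: [5.6, 3.9, 6.5, 9.8, 2.0]
max_reach = 5.6 + 3.9 + 6.5 + 9.8 + 2 = 27.8
L_max = max([5.6, 3.9, 6.5, 9.8, 2.0]) = 9.8
S (sum of others) = 27.8 - 9.8 = 18
min_reach = max(0, 9.8 - 18) = max(0, -8.2) = 0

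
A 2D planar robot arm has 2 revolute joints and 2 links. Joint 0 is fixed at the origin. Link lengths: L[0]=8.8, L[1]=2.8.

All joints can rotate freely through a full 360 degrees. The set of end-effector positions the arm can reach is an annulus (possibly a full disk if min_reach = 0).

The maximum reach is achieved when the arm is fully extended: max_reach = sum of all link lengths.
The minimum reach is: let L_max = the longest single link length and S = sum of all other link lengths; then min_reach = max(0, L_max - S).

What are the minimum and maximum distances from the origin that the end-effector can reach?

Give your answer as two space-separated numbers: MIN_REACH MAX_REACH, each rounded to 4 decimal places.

Answer: 6.0000 11.6000

Derivation:
Link lengths: [8.8, 2.8]
max_reach = 8.8 + 2.8 = 11.6
L_max = max([8.8, 2.8]) = 8.8
S (sum of others) = 11.6 - 8.8 = 2.8
min_reach = max(0, 8.8 - 2.8) = max(0, 6) = 6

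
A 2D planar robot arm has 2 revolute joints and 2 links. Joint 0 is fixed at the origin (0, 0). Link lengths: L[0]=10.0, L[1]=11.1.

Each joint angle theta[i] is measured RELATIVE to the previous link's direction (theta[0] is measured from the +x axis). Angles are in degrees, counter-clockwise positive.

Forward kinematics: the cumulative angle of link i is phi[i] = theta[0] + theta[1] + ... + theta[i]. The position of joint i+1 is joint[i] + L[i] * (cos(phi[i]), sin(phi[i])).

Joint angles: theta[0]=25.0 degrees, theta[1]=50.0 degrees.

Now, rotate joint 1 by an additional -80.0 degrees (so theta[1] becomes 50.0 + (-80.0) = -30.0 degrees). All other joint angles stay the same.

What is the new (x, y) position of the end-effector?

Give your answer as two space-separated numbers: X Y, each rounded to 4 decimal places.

Answer: 20.1208 3.2588

Derivation:
joint[0] = (0.0000, 0.0000)  (base)
link 0: phi[0] = 25 = 25 deg
  cos(25 deg) = 0.9063, sin(25 deg) = 0.4226
  joint[1] = (0.0000, 0.0000) + 10 * (0.9063, 0.4226) = (0.0000 + 9.0631, 0.0000 + 4.2262) = (9.0631, 4.2262)
link 1: phi[1] = 25 + -30 = -5 deg
  cos(-5 deg) = 0.9962, sin(-5 deg) = -0.0872
  joint[2] = (9.0631, 4.2262) + 11.1 * (0.9962, -0.0872) = (9.0631 + 11.0578, 4.2262 + -0.9674) = (20.1208, 3.2588)
End effector: (20.1208, 3.2588)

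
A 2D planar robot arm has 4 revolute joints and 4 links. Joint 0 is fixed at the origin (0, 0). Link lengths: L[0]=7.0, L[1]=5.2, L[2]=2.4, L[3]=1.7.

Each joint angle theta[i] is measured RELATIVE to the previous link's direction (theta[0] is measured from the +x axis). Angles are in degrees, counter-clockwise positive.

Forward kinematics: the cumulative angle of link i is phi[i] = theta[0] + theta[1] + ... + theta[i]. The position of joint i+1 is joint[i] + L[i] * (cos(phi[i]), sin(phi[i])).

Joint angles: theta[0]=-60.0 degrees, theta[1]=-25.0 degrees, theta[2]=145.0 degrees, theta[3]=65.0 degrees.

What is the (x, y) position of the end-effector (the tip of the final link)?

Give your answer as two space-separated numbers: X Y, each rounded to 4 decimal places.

Answer: 4.1781 -7.7714

Derivation:
joint[0] = (0.0000, 0.0000)  (base)
link 0: phi[0] = -60 = -60 deg
  cos(-60 deg) = 0.5000, sin(-60 deg) = -0.8660
  joint[1] = (0.0000, 0.0000) + 7 * (0.5000, -0.8660) = (0.0000 + 3.5000, 0.0000 + -6.0622) = (3.5000, -6.0622)
link 1: phi[1] = -60 + -25 = -85 deg
  cos(-85 deg) = 0.0872, sin(-85 deg) = -0.9962
  joint[2] = (3.5000, -6.0622) + 5.2 * (0.0872, -0.9962) = (3.5000 + 0.4532, -6.0622 + -5.1802) = (3.9532, -11.2424)
link 2: phi[2] = -60 + -25 + 145 = 60 deg
  cos(60 deg) = 0.5000, sin(60 deg) = 0.8660
  joint[3] = (3.9532, -11.2424) + 2.4 * (0.5000, 0.8660) = (3.9532 + 1.2000, -11.2424 + 2.0785) = (5.1532, -9.1639)
link 3: phi[3] = -60 + -25 + 145 + 65 = 125 deg
  cos(125 deg) = -0.5736, sin(125 deg) = 0.8192
  joint[4] = (5.1532, -9.1639) + 1.7 * (-0.5736, 0.8192) = (5.1532 + -0.9751, -9.1639 + 1.3926) = (4.1781, -7.7714)
End effector: (4.1781, -7.7714)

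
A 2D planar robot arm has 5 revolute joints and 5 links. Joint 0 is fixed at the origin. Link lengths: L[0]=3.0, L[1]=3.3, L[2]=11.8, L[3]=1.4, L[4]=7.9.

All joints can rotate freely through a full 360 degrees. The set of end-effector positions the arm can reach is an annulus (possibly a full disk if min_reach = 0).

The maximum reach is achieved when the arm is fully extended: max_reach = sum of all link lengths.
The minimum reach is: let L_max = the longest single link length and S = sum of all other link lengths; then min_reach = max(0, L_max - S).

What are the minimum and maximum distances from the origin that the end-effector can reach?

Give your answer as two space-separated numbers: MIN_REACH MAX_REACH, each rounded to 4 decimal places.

Link lengths: [3.0, 3.3, 11.8, 1.4, 7.9]
max_reach = 3 + 3.3 + 11.8 + 1.4 + 7.9 = 27.4
L_max = max([3.0, 3.3, 11.8, 1.4, 7.9]) = 11.8
S (sum of others) = 27.4 - 11.8 = 15.6
min_reach = max(0, 11.8 - 15.6) = max(0, -3.8) = 0

Answer: 0.0000 27.4000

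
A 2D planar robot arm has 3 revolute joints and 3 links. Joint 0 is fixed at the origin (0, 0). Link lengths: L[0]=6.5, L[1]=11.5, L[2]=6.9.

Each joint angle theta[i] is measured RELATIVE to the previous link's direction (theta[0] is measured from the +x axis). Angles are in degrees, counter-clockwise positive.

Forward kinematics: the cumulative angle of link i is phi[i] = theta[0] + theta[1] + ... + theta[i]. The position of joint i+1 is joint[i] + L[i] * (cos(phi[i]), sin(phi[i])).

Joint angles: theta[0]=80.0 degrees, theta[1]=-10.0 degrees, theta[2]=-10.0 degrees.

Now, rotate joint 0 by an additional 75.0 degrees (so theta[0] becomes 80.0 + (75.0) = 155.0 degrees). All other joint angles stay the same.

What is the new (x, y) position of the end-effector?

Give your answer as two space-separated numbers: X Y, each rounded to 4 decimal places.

Answer: -20.1903 14.2222

Derivation:
joint[0] = (0.0000, 0.0000)  (base)
link 0: phi[0] = 155 = 155 deg
  cos(155 deg) = -0.9063, sin(155 deg) = 0.4226
  joint[1] = (0.0000, 0.0000) + 6.5 * (-0.9063, 0.4226) = (0.0000 + -5.8910, 0.0000 + 2.7470) = (-5.8910, 2.7470)
link 1: phi[1] = 155 + -10 = 145 deg
  cos(145 deg) = -0.8192, sin(145 deg) = 0.5736
  joint[2] = (-5.8910, 2.7470) + 11.5 * (-0.8192, 0.5736) = (-5.8910 + -9.4202, 2.7470 + 6.5961) = (-15.3112, 9.3431)
link 2: phi[2] = 155 + -10 + -10 = 135 deg
  cos(135 deg) = -0.7071, sin(135 deg) = 0.7071
  joint[3] = (-15.3112, 9.3431) + 6.9 * (-0.7071, 0.7071) = (-15.3112 + -4.8790, 9.3431 + 4.8790) = (-20.1903, 14.2222)
End effector: (-20.1903, 14.2222)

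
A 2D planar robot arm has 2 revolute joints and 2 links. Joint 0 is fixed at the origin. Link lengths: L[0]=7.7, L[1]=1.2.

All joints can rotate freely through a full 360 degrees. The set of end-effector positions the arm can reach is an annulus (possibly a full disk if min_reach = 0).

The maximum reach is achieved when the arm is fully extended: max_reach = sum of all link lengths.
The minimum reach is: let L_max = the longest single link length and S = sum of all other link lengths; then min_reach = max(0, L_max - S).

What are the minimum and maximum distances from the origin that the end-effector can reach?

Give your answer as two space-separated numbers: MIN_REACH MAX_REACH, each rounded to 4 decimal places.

Answer: 6.5000 8.9000

Derivation:
Link lengths: [7.7, 1.2]
max_reach = 7.7 + 1.2 = 8.9
L_max = max([7.7, 1.2]) = 7.7
S (sum of others) = 8.9 - 7.7 = 1.2
min_reach = max(0, 7.7 - 1.2) = max(0, 6.5) = 6.5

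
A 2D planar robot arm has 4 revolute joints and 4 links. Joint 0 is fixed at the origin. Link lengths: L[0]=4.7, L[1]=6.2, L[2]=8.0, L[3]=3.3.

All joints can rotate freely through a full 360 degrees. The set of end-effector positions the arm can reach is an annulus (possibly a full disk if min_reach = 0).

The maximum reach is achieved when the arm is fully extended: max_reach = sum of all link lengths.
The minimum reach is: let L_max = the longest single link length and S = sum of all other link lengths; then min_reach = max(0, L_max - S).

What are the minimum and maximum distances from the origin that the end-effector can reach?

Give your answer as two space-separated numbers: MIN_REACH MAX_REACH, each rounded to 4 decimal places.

Link lengths: [4.7, 6.2, 8.0, 3.3]
max_reach = 4.7 + 6.2 + 8 + 3.3 = 22.2
L_max = max([4.7, 6.2, 8.0, 3.3]) = 8
S (sum of others) = 22.2 - 8 = 14.2
min_reach = max(0, 8 - 14.2) = max(0, -6.2) = 0

Answer: 0.0000 22.2000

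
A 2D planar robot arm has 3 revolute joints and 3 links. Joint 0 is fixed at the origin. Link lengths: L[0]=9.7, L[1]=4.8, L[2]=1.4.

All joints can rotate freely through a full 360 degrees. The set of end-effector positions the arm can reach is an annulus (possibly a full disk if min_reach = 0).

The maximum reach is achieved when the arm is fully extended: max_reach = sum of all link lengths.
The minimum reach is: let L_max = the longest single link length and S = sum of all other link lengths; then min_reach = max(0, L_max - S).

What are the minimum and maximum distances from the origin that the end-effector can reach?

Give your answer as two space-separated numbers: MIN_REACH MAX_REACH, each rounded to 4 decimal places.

Link lengths: [9.7, 4.8, 1.4]
max_reach = 9.7 + 4.8 + 1.4 = 15.9
L_max = max([9.7, 4.8, 1.4]) = 9.7
S (sum of others) = 15.9 - 9.7 = 6.2
min_reach = max(0, 9.7 - 6.2) = max(0, 3.5) = 3.5

Answer: 3.5000 15.9000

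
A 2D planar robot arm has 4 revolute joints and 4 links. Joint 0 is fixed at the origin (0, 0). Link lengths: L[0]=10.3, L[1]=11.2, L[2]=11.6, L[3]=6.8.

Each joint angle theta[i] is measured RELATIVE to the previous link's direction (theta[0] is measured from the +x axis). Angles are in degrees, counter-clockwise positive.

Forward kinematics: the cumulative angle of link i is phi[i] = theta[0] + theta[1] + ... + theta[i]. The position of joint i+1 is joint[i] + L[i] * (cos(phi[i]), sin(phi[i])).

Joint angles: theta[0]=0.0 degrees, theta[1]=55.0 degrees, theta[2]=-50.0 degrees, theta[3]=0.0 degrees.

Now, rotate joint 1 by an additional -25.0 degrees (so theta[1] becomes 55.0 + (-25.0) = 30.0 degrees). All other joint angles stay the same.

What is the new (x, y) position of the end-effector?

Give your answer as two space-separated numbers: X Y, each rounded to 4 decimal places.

joint[0] = (0.0000, 0.0000)  (base)
link 0: phi[0] = 0 = 0 deg
  cos(0 deg) = 1.0000, sin(0 deg) = 0.0000
  joint[1] = (0.0000, 0.0000) + 10.3 * (1.0000, 0.0000) = (0.0000 + 10.3000, 0.0000 + 0.0000) = (10.3000, 0.0000)
link 1: phi[1] = 0 + 30 = 30 deg
  cos(30 deg) = 0.8660, sin(30 deg) = 0.5000
  joint[2] = (10.3000, 0.0000) + 11.2 * (0.8660, 0.5000) = (10.3000 + 9.6995, 0.0000 + 5.6000) = (19.9995, 5.6000)
link 2: phi[2] = 0 + 30 + -50 = -20 deg
  cos(-20 deg) = 0.9397, sin(-20 deg) = -0.3420
  joint[3] = (19.9995, 5.6000) + 11.6 * (0.9397, -0.3420) = (19.9995 + 10.9004, 5.6000 + -3.9674) = (30.8999, 1.6326)
link 3: phi[3] = 0 + 30 + -50 + 0 = -20 deg
  cos(-20 deg) = 0.9397, sin(-20 deg) = -0.3420
  joint[4] = (30.8999, 1.6326) + 6.8 * (0.9397, -0.3420) = (30.8999 + 6.3899, 1.6326 + -2.3257) = (37.2898, -0.6932)
End effector: (37.2898, -0.6932)

Answer: 37.2898 -0.6932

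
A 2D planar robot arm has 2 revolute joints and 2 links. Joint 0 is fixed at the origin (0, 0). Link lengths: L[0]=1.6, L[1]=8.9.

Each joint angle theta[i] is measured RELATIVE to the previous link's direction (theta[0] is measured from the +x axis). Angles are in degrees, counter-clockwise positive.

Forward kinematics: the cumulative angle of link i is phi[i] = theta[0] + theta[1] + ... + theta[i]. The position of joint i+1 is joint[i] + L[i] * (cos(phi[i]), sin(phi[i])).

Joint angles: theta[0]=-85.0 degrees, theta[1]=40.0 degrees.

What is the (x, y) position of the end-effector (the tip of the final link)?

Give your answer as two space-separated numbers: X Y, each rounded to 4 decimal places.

Answer: 6.4327 -7.8872

Derivation:
joint[0] = (0.0000, 0.0000)  (base)
link 0: phi[0] = -85 = -85 deg
  cos(-85 deg) = 0.0872, sin(-85 deg) = -0.9962
  joint[1] = (0.0000, 0.0000) + 1.6 * (0.0872, -0.9962) = (0.0000 + 0.1394, 0.0000 + -1.5939) = (0.1394, -1.5939)
link 1: phi[1] = -85 + 40 = -45 deg
  cos(-45 deg) = 0.7071, sin(-45 deg) = -0.7071
  joint[2] = (0.1394, -1.5939) + 8.9 * (0.7071, -0.7071) = (0.1394 + 6.2933, -1.5939 + -6.2933) = (6.4327, -7.8872)
End effector: (6.4327, -7.8872)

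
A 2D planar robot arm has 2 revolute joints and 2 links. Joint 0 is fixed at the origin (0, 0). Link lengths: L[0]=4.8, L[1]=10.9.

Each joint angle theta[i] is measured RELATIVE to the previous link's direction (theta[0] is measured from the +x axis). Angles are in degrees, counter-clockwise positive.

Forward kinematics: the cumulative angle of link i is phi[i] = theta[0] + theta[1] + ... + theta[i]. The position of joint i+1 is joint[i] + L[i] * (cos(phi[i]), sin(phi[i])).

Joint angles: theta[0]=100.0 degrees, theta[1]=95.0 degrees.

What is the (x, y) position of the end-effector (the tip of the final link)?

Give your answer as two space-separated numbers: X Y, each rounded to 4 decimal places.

joint[0] = (0.0000, 0.0000)  (base)
link 0: phi[0] = 100 = 100 deg
  cos(100 deg) = -0.1736, sin(100 deg) = 0.9848
  joint[1] = (0.0000, 0.0000) + 4.8 * (-0.1736, 0.9848) = (0.0000 + -0.8335, 0.0000 + 4.7271) = (-0.8335, 4.7271)
link 1: phi[1] = 100 + 95 = 195 deg
  cos(195 deg) = -0.9659, sin(195 deg) = -0.2588
  joint[2] = (-0.8335, 4.7271) + 10.9 * (-0.9659, -0.2588) = (-0.8335 + -10.5286, 4.7271 + -2.8211) = (-11.3621, 1.9059)
End effector: (-11.3621, 1.9059)

Answer: -11.3621 1.9059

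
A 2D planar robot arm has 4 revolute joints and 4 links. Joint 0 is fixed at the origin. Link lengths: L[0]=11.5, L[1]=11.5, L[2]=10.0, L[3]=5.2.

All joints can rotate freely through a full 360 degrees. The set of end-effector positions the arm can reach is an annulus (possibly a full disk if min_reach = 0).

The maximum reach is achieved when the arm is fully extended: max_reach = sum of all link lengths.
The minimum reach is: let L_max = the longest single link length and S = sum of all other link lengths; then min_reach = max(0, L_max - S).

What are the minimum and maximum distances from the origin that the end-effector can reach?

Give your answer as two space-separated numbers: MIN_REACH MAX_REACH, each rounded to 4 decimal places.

Link lengths: [11.5, 11.5, 10.0, 5.2]
max_reach = 11.5 + 11.5 + 10 + 5.2 = 38.2
L_max = max([11.5, 11.5, 10.0, 5.2]) = 11.5
S (sum of others) = 38.2 - 11.5 = 26.7
min_reach = max(0, 11.5 - 26.7) = max(0, -15.2) = 0

Answer: 0.0000 38.2000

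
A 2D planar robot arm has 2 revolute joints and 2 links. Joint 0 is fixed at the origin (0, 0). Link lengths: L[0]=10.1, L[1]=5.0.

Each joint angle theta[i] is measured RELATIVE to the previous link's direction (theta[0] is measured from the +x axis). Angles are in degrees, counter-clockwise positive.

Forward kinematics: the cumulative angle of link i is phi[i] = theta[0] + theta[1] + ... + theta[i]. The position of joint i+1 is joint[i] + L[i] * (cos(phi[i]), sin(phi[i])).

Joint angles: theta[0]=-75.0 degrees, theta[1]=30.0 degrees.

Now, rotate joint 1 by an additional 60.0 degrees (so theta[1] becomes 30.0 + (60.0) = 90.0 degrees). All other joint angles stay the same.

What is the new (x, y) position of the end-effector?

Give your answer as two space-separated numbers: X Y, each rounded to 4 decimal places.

Answer: 7.4437 -8.4618

Derivation:
joint[0] = (0.0000, 0.0000)  (base)
link 0: phi[0] = -75 = -75 deg
  cos(-75 deg) = 0.2588, sin(-75 deg) = -0.9659
  joint[1] = (0.0000, 0.0000) + 10.1 * (0.2588, -0.9659) = (0.0000 + 2.6141, 0.0000 + -9.7559) = (2.6141, -9.7559)
link 1: phi[1] = -75 + 90 = 15 deg
  cos(15 deg) = 0.9659, sin(15 deg) = 0.2588
  joint[2] = (2.6141, -9.7559) + 5 * (0.9659, 0.2588) = (2.6141 + 4.8296, -9.7559 + 1.2941) = (7.4437, -8.4618)
End effector: (7.4437, -8.4618)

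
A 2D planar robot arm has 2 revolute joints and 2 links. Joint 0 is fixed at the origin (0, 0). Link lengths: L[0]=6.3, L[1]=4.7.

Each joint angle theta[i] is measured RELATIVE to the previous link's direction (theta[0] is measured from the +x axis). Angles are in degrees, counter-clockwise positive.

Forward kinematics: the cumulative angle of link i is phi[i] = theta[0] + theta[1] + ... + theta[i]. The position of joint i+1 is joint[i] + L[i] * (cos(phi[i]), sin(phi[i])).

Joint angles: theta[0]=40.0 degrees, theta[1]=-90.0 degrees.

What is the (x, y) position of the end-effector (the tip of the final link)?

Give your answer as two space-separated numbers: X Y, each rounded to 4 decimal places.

joint[0] = (0.0000, 0.0000)  (base)
link 0: phi[0] = 40 = 40 deg
  cos(40 deg) = 0.7660, sin(40 deg) = 0.6428
  joint[1] = (0.0000, 0.0000) + 6.3 * (0.7660, 0.6428) = (0.0000 + 4.8261, 0.0000 + 4.0496) = (4.8261, 4.0496)
link 1: phi[1] = 40 + -90 = -50 deg
  cos(-50 deg) = 0.6428, sin(-50 deg) = -0.7660
  joint[2] = (4.8261, 4.0496) + 4.7 * (0.6428, -0.7660) = (4.8261 + 3.0211, 4.0496 + -3.6004) = (7.8472, 0.4492)
End effector: (7.8472, 0.4492)

Answer: 7.8472 0.4492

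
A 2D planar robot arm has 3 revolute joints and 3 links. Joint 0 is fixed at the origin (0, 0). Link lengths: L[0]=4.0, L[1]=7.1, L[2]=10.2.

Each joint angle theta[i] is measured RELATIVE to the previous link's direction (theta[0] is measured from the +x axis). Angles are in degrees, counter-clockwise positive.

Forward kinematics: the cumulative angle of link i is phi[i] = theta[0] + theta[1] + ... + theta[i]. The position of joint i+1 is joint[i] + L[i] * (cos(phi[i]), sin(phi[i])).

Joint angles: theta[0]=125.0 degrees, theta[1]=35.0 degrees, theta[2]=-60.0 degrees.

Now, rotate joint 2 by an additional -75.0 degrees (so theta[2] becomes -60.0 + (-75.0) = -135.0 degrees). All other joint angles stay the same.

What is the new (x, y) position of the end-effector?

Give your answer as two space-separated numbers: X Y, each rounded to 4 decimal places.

joint[0] = (0.0000, 0.0000)  (base)
link 0: phi[0] = 125 = 125 deg
  cos(125 deg) = -0.5736, sin(125 deg) = 0.8192
  joint[1] = (0.0000, 0.0000) + 4 * (-0.5736, 0.8192) = (0.0000 + -2.2943, 0.0000 + 3.2766) = (-2.2943, 3.2766)
link 1: phi[1] = 125 + 35 = 160 deg
  cos(160 deg) = -0.9397, sin(160 deg) = 0.3420
  joint[2] = (-2.2943, 3.2766) + 7.1 * (-0.9397, 0.3420) = (-2.2943 + -6.6718, 3.2766 + 2.4283) = (-8.9661, 5.7050)
link 2: phi[2] = 125 + 35 + -135 = 25 deg
  cos(25 deg) = 0.9063, sin(25 deg) = 0.4226
  joint[3] = (-8.9661, 5.7050) + 10.2 * (0.9063, 0.4226) = (-8.9661 + 9.2443, 5.7050 + 4.3107) = (0.2782, 10.0157)
End effector: (0.2782, 10.0157)

Answer: 0.2782 10.0157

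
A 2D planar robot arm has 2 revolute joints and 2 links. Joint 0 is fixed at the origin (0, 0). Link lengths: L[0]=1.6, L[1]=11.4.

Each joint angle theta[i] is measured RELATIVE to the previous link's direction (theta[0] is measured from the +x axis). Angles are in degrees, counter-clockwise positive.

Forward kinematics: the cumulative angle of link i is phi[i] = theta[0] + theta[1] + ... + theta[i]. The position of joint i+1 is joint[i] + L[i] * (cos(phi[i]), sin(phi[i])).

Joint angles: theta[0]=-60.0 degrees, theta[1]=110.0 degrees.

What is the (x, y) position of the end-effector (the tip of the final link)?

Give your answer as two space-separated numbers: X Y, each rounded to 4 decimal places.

Answer: 8.1278 7.3473

Derivation:
joint[0] = (0.0000, 0.0000)  (base)
link 0: phi[0] = -60 = -60 deg
  cos(-60 deg) = 0.5000, sin(-60 deg) = -0.8660
  joint[1] = (0.0000, 0.0000) + 1.6 * (0.5000, -0.8660) = (0.0000 + 0.8000, 0.0000 + -1.3856) = (0.8000, -1.3856)
link 1: phi[1] = -60 + 110 = 50 deg
  cos(50 deg) = 0.6428, sin(50 deg) = 0.7660
  joint[2] = (0.8000, -1.3856) + 11.4 * (0.6428, 0.7660) = (0.8000 + 7.3278, -1.3856 + 8.7329) = (8.1278, 7.3473)
End effector: (8.1278, 7.3473)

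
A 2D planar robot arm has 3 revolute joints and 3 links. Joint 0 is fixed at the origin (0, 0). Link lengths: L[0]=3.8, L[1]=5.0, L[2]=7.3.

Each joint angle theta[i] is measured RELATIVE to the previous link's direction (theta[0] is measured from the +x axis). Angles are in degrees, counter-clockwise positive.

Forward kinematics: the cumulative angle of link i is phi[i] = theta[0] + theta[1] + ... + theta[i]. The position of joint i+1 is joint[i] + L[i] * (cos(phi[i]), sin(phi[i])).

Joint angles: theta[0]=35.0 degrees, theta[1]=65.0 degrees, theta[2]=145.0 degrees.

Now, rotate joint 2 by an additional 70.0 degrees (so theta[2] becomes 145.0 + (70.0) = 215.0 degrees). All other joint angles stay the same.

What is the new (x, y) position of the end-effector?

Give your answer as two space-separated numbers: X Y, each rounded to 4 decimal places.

joint[0] = (0.0000, 0.0000)  (base)
link 0: phi[0] = 35 = 35 deg
  cos(35 deg) = 0.8192, sin(35 deg) = 0.5736
  joint[1] = (0.0000, 0.0000) + 3.8 * (0.8192, 0.5736) = (0.0000 + 3.1128, 0.0000 + 2.1796) = (3.1128, 2.1796)
link 1: phi[1] = 35 + 65 = 100 deg
  cos(100 deg) = -0.1736, sin(100 deg) = 0.9848
  joint[2] = (3.1128, 2.1796) + 5 * (-0.1736, 0.9848) = (3.1128 + -0.8682, 2.1796 + 4.9240) = (2.2445, 7.1036)
link 2: phi[2] = 35 + 65 + 215 = 315 deg
  cos(315 deg) = 0.7071, sin(315 deg) = -0.7071
  joint[3] = (2.2445, 7.1036) + 7.3 * (0.7071, -0.7071) = (2.2445 + 5.1619, 7.1036 + -5.1619) = (7.4064, 1.9417)
End effector: (7.4064, 1.9417)

Answer: 7.4064 1.9417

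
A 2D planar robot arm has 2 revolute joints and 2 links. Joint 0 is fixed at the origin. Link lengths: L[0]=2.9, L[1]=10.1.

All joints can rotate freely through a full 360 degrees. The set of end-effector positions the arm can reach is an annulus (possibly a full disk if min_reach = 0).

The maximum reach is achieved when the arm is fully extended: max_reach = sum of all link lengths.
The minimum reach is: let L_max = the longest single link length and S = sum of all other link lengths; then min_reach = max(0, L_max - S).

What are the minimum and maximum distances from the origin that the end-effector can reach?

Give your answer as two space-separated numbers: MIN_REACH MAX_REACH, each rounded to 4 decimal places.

Answer: 7.2000 13.0000

Derivation:
Link lengths: [2.9, 10.1]
max_reach = 2.9 + 10.1 = 13
L_max = max([2.9, 10.1]) = 10.1
S (sum of others) = 13 - 10.1 = 2.9
min_reach = max(0, 10.1 - 2.9) = max(0, 7.2) = 7.2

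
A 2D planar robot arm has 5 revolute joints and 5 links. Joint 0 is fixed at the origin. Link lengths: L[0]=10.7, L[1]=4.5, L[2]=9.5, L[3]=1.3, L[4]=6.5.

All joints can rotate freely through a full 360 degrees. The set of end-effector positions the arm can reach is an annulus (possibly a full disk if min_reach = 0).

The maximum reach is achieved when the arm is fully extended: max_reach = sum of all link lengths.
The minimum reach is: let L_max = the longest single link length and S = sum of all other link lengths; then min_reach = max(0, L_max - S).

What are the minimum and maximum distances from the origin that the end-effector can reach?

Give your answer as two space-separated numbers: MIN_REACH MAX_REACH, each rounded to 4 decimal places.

Answer: 0.0000 32.5000

Derivation:
Link lengths: [10.7, 4.5, 9.5, 1.3, 6.5]
max_reach = 10.7 + 4.5 + 9.5 + 1.3 + 6.5 = 32.5
L_max = max([10.7, 4.5, 9.5, 1.3, 6.5]) = 10.7
S (sum of others) = 32.5 - 10.7 = 21.8
min_reach = max(0, 10.7 - 21.8) = max(0, -11.1) = 0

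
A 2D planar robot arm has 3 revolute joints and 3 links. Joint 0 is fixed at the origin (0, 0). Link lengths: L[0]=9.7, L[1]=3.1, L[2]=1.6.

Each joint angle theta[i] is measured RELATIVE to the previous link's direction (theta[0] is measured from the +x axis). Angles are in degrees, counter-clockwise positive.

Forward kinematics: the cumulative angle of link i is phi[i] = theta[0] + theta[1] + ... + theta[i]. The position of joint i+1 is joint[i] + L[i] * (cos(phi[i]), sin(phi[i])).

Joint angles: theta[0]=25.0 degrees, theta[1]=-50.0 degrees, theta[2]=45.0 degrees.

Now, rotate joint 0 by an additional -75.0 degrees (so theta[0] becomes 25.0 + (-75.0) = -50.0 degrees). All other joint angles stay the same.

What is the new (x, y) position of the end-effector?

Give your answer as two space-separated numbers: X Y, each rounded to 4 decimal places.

Answer: 6.6145 -11.7942

Derivation:
joint[0] = (0.0000, 0.0000)  (base)
link 0: phi[0] = -50 = -50 deg
  cos(-50 deg) = 0.6428, sin(-50 deg) = -0.7660
  joint[1] = (0.0000, 0.0000) + 9.7 * (0.6428, -0.7660) = (0.0000 + 6.2350, 0.0000 + -7.4306) = (6.2350, -7.4306)
link 1: phi[1] = -50 + -50 = -100 deg
  cos(-100 deg) = -0.1736, sin(-100 deg) = -0.9848
  joint[2] = (6.2350, -7.4306) + 3.1 * (-0.1736, -0.9848) = (6.2350 + -0.5383, -7.4306 + -3.0529) = (5.6967, -10.4835)
link 2: phi[2] = -50 + -50 + 45 = -55 deg
  cos(-55 deg) = 0.5736, sin(-55 deg) = -0.8192
  joint[3] = (5.6967, -10.4835) + 1.6 * (0.5736, -0.8192) = (5.6967 + 0.9177, -10.4835 + -1.3106) = (6.6145, -11.7942)
End effector: (6.6145, -11.7942)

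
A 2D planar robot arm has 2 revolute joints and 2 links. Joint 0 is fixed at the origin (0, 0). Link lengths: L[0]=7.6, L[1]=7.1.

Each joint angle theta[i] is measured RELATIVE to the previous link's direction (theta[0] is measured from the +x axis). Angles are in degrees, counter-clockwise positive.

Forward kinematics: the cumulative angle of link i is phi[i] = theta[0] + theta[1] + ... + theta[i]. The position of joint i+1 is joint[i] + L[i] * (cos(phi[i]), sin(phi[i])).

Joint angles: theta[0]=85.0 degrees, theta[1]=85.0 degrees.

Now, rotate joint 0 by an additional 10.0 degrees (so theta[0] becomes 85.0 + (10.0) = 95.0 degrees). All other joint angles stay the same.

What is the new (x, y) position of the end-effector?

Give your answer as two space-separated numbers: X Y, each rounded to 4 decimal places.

Answer: -7.7624 7.5711

Derivation:
joint[0] = (0.0000, 0.0000)  (base)
link 0: phi[0] = 95 = 95 deg
  cos(95 deg) = -0.0872, sin(95 deg) = 0.9962
  joint[1] = (0.0000, 0.0000) + 7.6 * (-0.0872, 0.9962) = (0.0000 + -0.6624, 0.0000 + 7.5711) = (-0.6624, 7.5711)
link 1: phi[1] = 95 + 85 = 180 deg
  cos(180 deg) = -1.0000, sin(180 deg) = 0.0000
  joint[2] = (-0.6624, 7.5711) + 7.1 * (-1.0000, 0.0000) = (-0.6624 + -7.1000, 7.5711 + 0.0000) = (-7.7624, 7.5711)
End effector: (-7.7624, 7.5711)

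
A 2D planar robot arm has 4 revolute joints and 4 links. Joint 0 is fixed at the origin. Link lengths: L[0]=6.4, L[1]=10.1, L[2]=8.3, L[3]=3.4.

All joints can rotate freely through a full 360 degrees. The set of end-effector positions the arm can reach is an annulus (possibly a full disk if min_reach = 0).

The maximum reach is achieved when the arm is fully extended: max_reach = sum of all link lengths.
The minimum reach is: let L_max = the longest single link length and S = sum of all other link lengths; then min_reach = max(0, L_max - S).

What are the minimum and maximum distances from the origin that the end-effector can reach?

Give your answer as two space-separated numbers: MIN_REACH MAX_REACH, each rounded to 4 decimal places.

Answer: 0.0000 28.2000

Derivation:
Link lengths: [6.4, 10.1, 8.3, 3.4]
max_reach = 6.4 + 10.1 + 8.3 + 3.4 = 28.2
L_max = max([6.4, 10.1, 8.3, 3.4]) = 10.1
S (sum of others) = 28.2 - 10.1 = 18.1
min_reach = max(0, 10.1 - 18.1) = max(0, -8) = 0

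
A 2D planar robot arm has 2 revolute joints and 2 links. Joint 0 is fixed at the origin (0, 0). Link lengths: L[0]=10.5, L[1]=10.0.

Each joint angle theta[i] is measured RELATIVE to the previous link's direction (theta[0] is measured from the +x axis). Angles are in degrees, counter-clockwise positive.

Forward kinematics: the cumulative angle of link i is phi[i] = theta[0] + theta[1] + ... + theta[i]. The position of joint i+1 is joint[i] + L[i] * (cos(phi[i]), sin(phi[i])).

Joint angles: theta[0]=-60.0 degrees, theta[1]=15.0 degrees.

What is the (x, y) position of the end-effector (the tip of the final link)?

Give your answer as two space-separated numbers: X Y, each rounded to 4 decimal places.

joint[0] = (0.0000, 0.0000)  (base)
link 0: phi[0] = -60 = -60 deg
  cos(-60 deg) = 0.5000, sin(-60 deg) = -0.8660
  joint[1] = (0.0000, 0.0000) + 10.5 * (0.5000, -0.8660) = (0.0000 + 5.2500, 0.0000 + -9.0933) = (5.2500, -9.0933)
link 1: phi[1] = -60 + 15 = -45 deg
  cos(-45 deg) = 0.7071, sin(-45 deg) = -0.7071
  joint[2] = (5.2500, -9.0933) + 10 * (0.7071, -0.7071) = (5.2500 + 7.0711, -9.0933 + -7.0711) = (12.3211, -16.1643)
End effector: (12.3211, -16.1643)

Answer: 12.3211 -16.1643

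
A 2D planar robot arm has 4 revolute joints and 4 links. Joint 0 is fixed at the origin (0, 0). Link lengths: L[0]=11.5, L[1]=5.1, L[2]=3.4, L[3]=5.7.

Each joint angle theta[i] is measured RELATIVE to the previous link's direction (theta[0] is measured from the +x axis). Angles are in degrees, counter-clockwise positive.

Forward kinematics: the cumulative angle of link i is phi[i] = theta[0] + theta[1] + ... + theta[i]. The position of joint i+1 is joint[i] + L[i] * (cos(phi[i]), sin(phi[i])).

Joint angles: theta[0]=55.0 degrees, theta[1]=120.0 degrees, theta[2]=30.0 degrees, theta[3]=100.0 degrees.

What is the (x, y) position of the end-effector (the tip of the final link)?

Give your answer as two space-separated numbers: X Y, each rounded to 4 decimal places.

Answer: 1.7035 3.7587

Derivation:
joint[0] = (0.0000, 0.0000)  (base)
link 0: phi[0] = 55 = 55 deg
  cos(55 deg) = 0.5736, sin(55 deg) = 0.8192
  joint[1] = (0.0000, 0.0000) + 11.5 * (0.5736, 0.8192) = (0.0000 + 6.5961, 0.0000 + 9.4202) = (6.5961, 9.4202)
link 1: phi[1] = 55 + 120 = 175 deg
  cos(175 deg) = -0.9962, sin(175 deg) = 0.0872
  joint[2] = (6.5961, 9.4202) + 5.1 * (-0.9962, 0.0872) = (6.5961 + -5.0806, 9.4202 + 0.4445) = (1.5155, 9.8647)
link 2: phi[2] = 55 + 120 + 30 = 205 deg
  cos(205 deg) = -0.9063, sin(205 deg) = -0.4226
  joint[3] = (1.5155, 9.8647) + 3.4 * (-0.9063, -0.4226) = (1.5155 + -3.0814, 9.8647 + -1.4369) = (-1.5659, 8.4278)
link 3: phi[3] = 55 + 120 + 30 + 100 = 305 deg
  cos(305 deg) = 0.5736, sin(305 deg) = -0.8192
  joint[4] = (-1.5659, 8.4278) + 5.7 * (0.5736, -0.8192) = (-1.5659 + 3.2694, 8.4278 + -4.6692) = (1.7035, 3.7587)
End effector: (1.7035, 3.7587)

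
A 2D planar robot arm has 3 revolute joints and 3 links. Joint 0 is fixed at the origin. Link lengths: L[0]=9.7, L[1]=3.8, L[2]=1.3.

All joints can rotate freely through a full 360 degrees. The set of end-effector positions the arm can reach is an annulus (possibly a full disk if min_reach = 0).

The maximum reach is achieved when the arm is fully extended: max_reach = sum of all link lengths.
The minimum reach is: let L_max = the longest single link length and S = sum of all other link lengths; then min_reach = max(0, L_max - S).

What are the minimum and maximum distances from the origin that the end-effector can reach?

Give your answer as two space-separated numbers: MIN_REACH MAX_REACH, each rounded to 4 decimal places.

Link lengths: [9.7, 3.8, 1.3]
max_reach = 9.7 + 3.8 + 1.3 = 14.8
L_max = max([9.7, 3.8, 1.3]) = 9.7
S (sum of others) = 14.8 - 9.7 = 5.1
min_reach = max(0, 9.7 - 5.1) = max(0, 4.6) = 4.6

Answer: 4.6000 14.8000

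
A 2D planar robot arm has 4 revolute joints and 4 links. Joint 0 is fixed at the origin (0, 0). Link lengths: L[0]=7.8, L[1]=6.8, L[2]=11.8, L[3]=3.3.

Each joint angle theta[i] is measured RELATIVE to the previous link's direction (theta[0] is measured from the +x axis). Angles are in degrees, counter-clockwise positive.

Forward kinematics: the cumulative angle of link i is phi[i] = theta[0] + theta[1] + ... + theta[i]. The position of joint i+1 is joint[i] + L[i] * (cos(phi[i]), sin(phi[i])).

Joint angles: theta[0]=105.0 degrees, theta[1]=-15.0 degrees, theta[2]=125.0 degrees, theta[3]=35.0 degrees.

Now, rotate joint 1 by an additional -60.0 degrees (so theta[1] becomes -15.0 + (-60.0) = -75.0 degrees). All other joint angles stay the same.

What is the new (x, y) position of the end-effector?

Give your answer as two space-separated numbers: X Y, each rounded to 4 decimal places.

Answer: -10.0741 15.3481

Derivation:
joint[0] = (0.0000, 0.0000)  (base)
link 0: phi[0] = 105 = 105 deg
  cos(105 deg) = -0.2588, sin(105 deg) = 0.9659
  joint[1] = (0.0000, 0.0000) + 7.8 * (-0.2588, 0.9659) = (0.0000 + -2.0188, 0.0000 + 7.5342) = (-2.0188, 7.5342)
link 1: phi[1] = 105 + -75 = 30 deg
  cos(30 deg) = 0.8660, sin(30 deg) = 0.5000
  joint[2] = (-2.0188, 7.5342) + 6.8 * (0.8660, 0.5000) = (-2.0188 + 5.8890, 7.5342 + 3.4000) = (3.8702, 10.9342)
link 2: phi[2] = 105 + -75 + 125 = 155 deg
  cos(155 deg) = -0.9063, sin(155 deg) = 0.4226
  joint[3] = (3.8702, 10.9342) + 11.8 * (-0.9063, 0.4226) = (3.8702 + -10.6944, 10.9342 + 4.9869) = (-6.8242, 15.9211)
link 3: phi[3] = 105 + -75 + 125 + 35 = 190 deg
  cos(190 deg) = -0.9848, sin(190 deg) = -0.1736
  joint[4] = (-6.8242, 15.9211) + 3.3 * (-0.9848, -0.1736) = (-6.8242 + -3.2499, 15.9211 + -0.5730) = (-10.0741, 15.3481)
End effector: (-10.0741, 15.3481)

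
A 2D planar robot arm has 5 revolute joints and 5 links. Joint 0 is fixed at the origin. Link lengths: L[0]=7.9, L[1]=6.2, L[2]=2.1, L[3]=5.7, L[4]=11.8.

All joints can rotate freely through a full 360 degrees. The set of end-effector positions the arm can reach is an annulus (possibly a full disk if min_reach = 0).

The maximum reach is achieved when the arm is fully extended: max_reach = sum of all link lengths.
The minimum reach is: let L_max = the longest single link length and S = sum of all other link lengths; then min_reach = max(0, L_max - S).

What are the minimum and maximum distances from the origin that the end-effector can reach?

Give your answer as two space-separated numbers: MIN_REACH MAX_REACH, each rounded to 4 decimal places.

Answer: 0.0000 33.7000

Derivation:
Link lengths: [7.9, 6.2, 2.1, 5.7, 11.8]
max_reach = 7.9 + 6.2 + 2.1 + 5.7 + 11.8 = 33.7
L_max = max([7.9, 6.2, 2.1, 5.7, 11.8]) = 11.8
S (sum of others) = 33.7 - 11.8 = 21.9
min_reach = max(0, 11.8 - 21.9) = max(0, -10.1) = 0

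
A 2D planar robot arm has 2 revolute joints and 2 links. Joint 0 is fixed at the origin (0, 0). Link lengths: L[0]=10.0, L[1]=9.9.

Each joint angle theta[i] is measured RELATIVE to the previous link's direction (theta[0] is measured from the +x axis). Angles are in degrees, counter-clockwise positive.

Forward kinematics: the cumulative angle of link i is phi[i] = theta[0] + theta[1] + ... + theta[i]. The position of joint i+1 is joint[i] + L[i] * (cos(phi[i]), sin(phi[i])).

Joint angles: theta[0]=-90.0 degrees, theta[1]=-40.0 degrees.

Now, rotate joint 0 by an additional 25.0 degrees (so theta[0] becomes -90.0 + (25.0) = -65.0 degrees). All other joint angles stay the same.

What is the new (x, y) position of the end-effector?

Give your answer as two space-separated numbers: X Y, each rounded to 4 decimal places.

joint[0] = (0.0000, 0.0000)  (base)
link 0: phi[0] = -65 = -65 deg
  cos(-65 deg) = 0.4226, sin(-65 deg) = -0.9063
  joint[1] = (0.0000, 0.0000) + 10 * (0.4226, -0.9063) = (0.0000 + 4.2262, 0.0000 + -9.0631) = (4.2262, -9.0631)
link 1: phi[1] = -65 + -40 = -105 deg
  cos(-105 deg) = -0.2588, sin(-105 deg) = -0.9659
  joint[2] = (4.2262, -9.0631) + 9.9 * (-0.2588, -0.9659) = (4.2262 + -2.5623, -9.0631 + -9.5627) = (1.6639, -18.6257)
End effector: (1.6639, -18.6257)

Answer: 1.6639 -18.6257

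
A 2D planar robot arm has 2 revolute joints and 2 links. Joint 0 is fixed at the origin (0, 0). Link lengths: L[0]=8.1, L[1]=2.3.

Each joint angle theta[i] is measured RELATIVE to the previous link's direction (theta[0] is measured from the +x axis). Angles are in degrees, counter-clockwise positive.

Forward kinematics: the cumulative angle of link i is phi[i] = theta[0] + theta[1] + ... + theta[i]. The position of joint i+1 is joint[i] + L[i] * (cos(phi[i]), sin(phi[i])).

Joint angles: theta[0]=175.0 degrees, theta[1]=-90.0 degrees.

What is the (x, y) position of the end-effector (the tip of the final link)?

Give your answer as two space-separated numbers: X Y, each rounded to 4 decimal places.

Answer: -7.8687 2.9972

Derivation:
joint[0] = (0.0000, 0.0000)  (base)
link 0: phi[0] = 175 = 175 deg
  cos(175 deg) = -0.9962, sin(175 deg) = 0.0872
  joint[1] = (0.0000, 0.0000) + 8.1 * (-0.9962, 0.0872) = (0.0000 + -8.0692, 0.0000 + 0.7060) = (-8.0692, 0.7060)
link 1: phi[1] = 175 + -90 = 85 deg
  cos(85 deg) = 0.0872, sin(85 deg) = 0.9962
  joint[2] = (-8.0692, 0.7060) + 2.3 * (0.0872, 0.9962) = (-8.0692 + 0.2005, 0.7060 + 2.2912) = (-7.8687, 2.9972)
End effector: (-7.8687, 2.9972)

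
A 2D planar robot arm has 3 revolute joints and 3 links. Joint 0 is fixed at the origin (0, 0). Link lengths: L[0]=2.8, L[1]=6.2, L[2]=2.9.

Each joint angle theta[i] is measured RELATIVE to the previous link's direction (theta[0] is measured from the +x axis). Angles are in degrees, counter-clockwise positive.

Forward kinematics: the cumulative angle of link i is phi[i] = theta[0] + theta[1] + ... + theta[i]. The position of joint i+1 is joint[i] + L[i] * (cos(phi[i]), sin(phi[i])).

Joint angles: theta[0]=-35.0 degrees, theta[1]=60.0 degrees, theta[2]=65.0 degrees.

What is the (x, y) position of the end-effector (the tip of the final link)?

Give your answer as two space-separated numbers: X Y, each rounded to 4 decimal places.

Answer: 7.9127 3.9142

Derivation:
joint[0] = (0.0000, 0.0000)  (base)
link 0: phi[0] = -35 = -35 deg
  cos(-35 deg) = 0.8192, sin(-35 deg) = -0.5736
  joint[1] = (0.0000, 0.0000) + 2.8 * (0.8192, -0.5736) = (0.0000 + 2.2936, 0.0000 + -1.6060) = (2.2936, -1.6060)
link 1: phi[1] = -35 + 60 = 25 deg
  cos(25 deg) = 0.9063, sin(25 deg) = 0.4226
  joint[2] = (2.2936, -1.6060) + 6.2 * (0.9063, 0.4226) = (2.2936 + 5.6191, -1.6060 + 2.6202) = (7.9127, 1.0142)
link 2: phi[2] = -35 + 60 + 65 = 90 deg
  cos(90 deg) = 0.0000, sin(90 deg) = 1.0000
  joint[3] = (7.9127, 1.0142) + 2.9 * (0.0000, 1.0000) = (7.9127 + 0.0000, 1.0142 + 2.9000) = (7.9127, 3.9142)
End effector: (7.9127, 3.9142)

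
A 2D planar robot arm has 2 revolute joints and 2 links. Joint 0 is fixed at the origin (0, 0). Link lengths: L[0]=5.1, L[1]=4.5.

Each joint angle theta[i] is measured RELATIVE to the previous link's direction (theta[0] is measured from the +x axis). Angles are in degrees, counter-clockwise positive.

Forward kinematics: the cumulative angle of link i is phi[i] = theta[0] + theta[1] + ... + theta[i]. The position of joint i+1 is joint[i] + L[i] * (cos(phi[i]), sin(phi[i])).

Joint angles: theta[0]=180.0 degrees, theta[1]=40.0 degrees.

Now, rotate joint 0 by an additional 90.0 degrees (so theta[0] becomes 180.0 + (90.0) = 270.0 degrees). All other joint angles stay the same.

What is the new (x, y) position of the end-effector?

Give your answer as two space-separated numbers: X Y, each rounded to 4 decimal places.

joint[0] = (0.0000, 0.0000)  (base)
link 0: phi[0] = 270 = 270 deg
  cos(270 deg) = -0.0000, sin(270 deg) = -1.0000
  joint[1] = (0.0000, 0.0000) + 5.1 * (-0.0000, -1.0000) = (0.0000 + -0.0000, 0.0000 + -5.1000) = (-0.0000, -5.1000)
link 1: phi[1] = 270 + 40 = 310 deg
  cos(310 deg) = 0.6428, sin(310 deg) = -0.7660
  joint[2] = (-0.0000, -5.1000) + 4.5 * (0.6428, -0.7660) = (-0.0000 + 2.8925, -5.1000 + -3.4472) = (2.8925, -8.5472)
End effector: (2.8925, -8.5472)

Answer: 2.8925 -8.5472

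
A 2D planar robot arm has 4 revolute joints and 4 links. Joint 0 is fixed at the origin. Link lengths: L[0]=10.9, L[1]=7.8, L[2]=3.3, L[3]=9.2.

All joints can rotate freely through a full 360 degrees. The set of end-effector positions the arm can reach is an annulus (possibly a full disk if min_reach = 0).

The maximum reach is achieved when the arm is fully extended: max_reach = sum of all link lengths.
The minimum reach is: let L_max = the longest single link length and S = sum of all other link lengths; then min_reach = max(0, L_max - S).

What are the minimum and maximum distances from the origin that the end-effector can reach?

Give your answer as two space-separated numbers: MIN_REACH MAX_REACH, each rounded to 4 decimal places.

Answer: 0.0000 31.2000

Derivation:
Link lengths: [10.9, 7.8, 3.3, 9.2]
max_reach = 10.9 + 7.8 + 3.3 + 9.2 = 31.2
L_max = max([10.9, 7.8, 3.3, 9.2]) = 10.9
S (sum of others) = 31.2 - 10.9 = 20.3
min_reach = max(0, 10.9 - 20.3) = max(0, -9.4) = 0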